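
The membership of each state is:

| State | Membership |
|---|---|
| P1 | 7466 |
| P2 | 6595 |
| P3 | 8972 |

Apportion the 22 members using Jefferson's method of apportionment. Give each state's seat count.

Standard divisor 23033/22 ≈ 1046.955; standard quotas: P1 7.131, P2 6.299, P3 8.570.
Rounding down gives 7, 6, 8 = 21 seats, so the divisor must be adjusted.
With modified divisor 970: modified quotas P1 7.697, P2 6.799, P3 9.249.
Rounding down: P1 7, P2 6, P3 9 (total 22).

P1 7; P2 6; P3 9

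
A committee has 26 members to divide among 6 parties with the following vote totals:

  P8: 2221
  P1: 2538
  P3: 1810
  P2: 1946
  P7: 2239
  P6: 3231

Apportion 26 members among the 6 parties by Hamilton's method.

Total 13985; standard divisor 13985/26 ≈ 537.885.
Standard quotas: P8 4.129, P1 4.718, P3 3.365, P2 3.618, P7 4.163, P6 6.007.
Lower quotas: P8 4, P1 4, P3 3, P2 3, P7 4, P6 6 (sum 24, leaving 2 seats).
Remainders in descending order: P1 0.718, P2 0.618, P3 0.365, P7 0.163, P8 0.129, P6 0.007.
Largest remainders: P1, P2 receive the extra seats.

P8=4, P1=5, P3=3, P2=4, P7=4, P6=6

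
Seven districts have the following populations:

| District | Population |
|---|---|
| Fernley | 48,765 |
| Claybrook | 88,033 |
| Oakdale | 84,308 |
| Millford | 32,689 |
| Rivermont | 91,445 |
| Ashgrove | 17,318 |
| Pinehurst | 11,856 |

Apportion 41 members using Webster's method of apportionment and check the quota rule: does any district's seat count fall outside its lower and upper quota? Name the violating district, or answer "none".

none

Standard quotas: Fernley 5.340, Claybrook 9.640, Oakdale 9.232, Millford 3.580, Rivermont 10.014, Ashgrove 1.896, Pinehurst 1.298.
Webster allocation: Fernley 5, Claybrook 10, Oakdale 9, Millford 4, Rivermont 10, Ashgrove 2, Pinehurst 1.
Every allocation lies between the lower and upper quota.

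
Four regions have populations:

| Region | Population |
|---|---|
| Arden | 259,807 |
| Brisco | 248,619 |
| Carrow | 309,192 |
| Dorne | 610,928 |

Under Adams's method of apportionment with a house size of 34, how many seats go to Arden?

6

Standard divisor 1428546/34 ≈ 42016.059; standard quotas: Arden 6.184, Brisco 5.917, Carrow 7.359, Dorne 14.540.
Rounding up gives 7, 6, 8, 15 = 36 seats, so the divisor must be adjusted.
With modified divisor 43900: modified quotas Arden 5.918, Brisco 5.663, Carrow 7.043, Dorne 13.916.
Rounding up: Arden 6, Brisco 6, Carrow 8, Dorne 14 (total 34).
Arden receives 6.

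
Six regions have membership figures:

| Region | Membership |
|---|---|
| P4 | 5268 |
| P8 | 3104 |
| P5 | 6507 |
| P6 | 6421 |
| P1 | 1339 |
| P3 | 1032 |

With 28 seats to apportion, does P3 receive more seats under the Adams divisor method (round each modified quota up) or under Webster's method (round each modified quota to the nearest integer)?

Adams: P4 6, P8 4, P5 7, P6 7, P1 2, P3 2.
Webster: P4 6, P8 4, P5 8, P6 7, P1 2, P3 1.
P3 gets 2 under Adams and 1 under Webster.

Adams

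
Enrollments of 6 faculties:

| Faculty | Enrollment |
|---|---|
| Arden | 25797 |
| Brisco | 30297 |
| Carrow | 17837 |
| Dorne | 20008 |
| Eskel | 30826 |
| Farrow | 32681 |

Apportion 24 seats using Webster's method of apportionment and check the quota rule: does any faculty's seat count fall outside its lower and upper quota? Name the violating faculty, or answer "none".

none

Standard quotas: Arden 3.932, Brisco 4.618, Carrow 2.719, Dorne 3.050, Eskel 4.699, Farrow 4.982.
Webster allocation: Arden 4, Brisco 4, Carrow 3, Dorne 3, Eskel 5, Farrow 5.
Every allocation lies between the lower and upper quota.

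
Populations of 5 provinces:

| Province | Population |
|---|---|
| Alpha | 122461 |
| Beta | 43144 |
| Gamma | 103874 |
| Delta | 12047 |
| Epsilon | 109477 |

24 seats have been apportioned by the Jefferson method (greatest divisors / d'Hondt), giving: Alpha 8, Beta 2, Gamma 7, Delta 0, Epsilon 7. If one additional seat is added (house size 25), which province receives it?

Priority for the next seat is population ÷ (current seats + 1).
Priorities: Alpha 13606.778, Beta 14381.333, Gamma 12984.250, Delta 12047.000, Epsilon 13684.625.
Highest priority: Beta.

Beta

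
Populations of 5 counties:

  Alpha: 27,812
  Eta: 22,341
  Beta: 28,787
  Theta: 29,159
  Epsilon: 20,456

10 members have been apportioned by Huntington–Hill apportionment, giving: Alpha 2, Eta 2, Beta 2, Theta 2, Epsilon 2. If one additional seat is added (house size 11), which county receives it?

Priority for the next seat is population ÷ (√(s·(s+1))).
Priorities: Alpha 11354.201, Eta 9120.675, Beta 11752.244, Theta 11904.112, Epsilon 8351.127.
Highest priority: Theta.

Theta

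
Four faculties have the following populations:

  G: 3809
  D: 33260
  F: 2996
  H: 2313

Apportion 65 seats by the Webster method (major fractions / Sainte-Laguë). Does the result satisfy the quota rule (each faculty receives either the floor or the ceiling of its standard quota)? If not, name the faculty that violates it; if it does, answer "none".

Standard quotas: G 5.842, D 51.015, F 4.595, H 3.548.
Webster allocation: G 6, D 50, F 5, H 4.
D has quota 51.015 (lower 51, upper 52) but receives 50 — outside the quota interval.

D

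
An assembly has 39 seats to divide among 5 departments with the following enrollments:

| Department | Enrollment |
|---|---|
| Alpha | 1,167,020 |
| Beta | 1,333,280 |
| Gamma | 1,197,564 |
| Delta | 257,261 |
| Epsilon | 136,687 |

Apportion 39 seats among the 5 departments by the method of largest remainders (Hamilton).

The standard divisor is 4091812/39 ≈ 104918.256.
Standard quotas: Alpha 11.1231, Beta 12.7078, Gamma 11.4143, Delta 2.4520, Epsilon 1.3028.
Lower quotas: Alpha 11, Beta 12, Gamma 11, Delta 2, Epsilon 1 (sum 37, leaving 2 seats).
Remainders in descending order: Beta 0.7078, Delta 0.4520, Gamma 0.4143, Epsilon 0.3028, Alpha 0.1231.
Largest remainders: Beta, Delta receive the extra seats.

Alpha=11, Beta=13, Gamma=11, Delta=3, Epsilon=1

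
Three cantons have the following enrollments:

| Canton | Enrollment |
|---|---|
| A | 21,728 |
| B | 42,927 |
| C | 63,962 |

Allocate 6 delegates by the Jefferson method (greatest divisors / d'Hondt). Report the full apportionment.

Standard divisor 128617/6 ≈ 21436.167; standard quotas: A 1.014, B 2.003, C 2.984.
Rounding down gives 1, 2, 2 = 5 seats, so the divisor must be adjusted.
With modified divisor 18700: modified quotas A 1.162, B 2.296, C 3.420.
Rounding down: A 1, B 2, C 3 (total 6).

A: 1, B: 2, C: 3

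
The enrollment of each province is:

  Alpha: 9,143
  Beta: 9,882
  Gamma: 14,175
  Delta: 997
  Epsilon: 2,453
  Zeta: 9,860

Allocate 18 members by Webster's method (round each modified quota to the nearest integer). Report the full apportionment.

Alpha: 4, Beta: 4, Gamma: 5, Delta: 0, Epsilon: 1, Zeta: 4

Standard divisor 46510/18 ≈ 2583.889; standard quotas: Alpha 3.538, Beta 3.824, Gamma 5.486, Delta 0.386, Epsilon 0.949, Zeta 3.816.
Rounding to the nearest integer gives Alpha 4, Beta 4, Gamma 5, Delta 0, Epsilon 1, Zeta 4 — total 18, matching the house size, so no adjustment is needed.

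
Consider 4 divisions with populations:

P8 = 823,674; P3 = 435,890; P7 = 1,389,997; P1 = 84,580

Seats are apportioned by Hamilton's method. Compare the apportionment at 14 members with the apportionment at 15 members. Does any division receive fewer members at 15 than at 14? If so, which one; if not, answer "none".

P1

At 14 seats: P8 4, P3 2, P7 7, P1 1.
At 15 seats: P8 5, P3 2, P7 8, P1 0.
P1 drops from 1 to 0.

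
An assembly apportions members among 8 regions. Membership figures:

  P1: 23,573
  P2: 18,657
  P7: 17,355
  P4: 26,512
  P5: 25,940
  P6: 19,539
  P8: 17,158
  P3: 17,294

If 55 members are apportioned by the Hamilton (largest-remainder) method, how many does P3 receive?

6

The standard divisor is 166028/55 ≈ 3018.691.
Standard quotas: P1 7.8090, P2 6.1805, P7 5.7492, P4 8.7826, P5 8.5931, P6 6.4727, P8 5.6839, P3 5.7290.
Lower quotas: P1 7, P2 6, P7 5, P4 8, P5 8, P6 6, P8 5, P3 5 (sum 50, leaving 5 seats).
Remainders in descending order: P1 0.8090, P4 0.7826, P7 0.7492, P3 0.7290, P8 0.6839, P5 0.5931, P6 0.4727, P2 0.1805.
The surplus seats go to P1, P4, P7, P3, P8.
P3 receives 6.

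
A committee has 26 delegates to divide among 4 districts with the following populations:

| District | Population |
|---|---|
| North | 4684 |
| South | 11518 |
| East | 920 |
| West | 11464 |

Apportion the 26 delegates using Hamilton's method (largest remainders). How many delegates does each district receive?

North 4, South 11, East 1, West 10

Total 28586; standard divisor 28586/26 ≈ 1099.462.
Standard quotas: North 4.2603, South 10.4760, East 0.8368, West 10.4269.
Lower quotas: North 4, South 10, East 0, West 10 (sum 24, leaving 2 seats).
Remainders in descending order: East 0.8368, South 0.4760, West 0.4269, North 0.2603.
The surplus seats go to East, South.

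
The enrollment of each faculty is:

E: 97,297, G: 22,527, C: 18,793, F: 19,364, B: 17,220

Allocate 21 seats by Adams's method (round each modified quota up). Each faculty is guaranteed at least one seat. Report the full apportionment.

Standard divisor 175201/21 ≈ 8342.905; standard quotas: E 11.662, G 2.700, C 2.253, F 2.321, B 2.064.
Rounding up gives 12, 3, 3, 3, 3 = 24 seats, so the divisor must be adjusted.
With modified divisor 9500: modified quotas E 10.242, G 2.371, C 1.978, F 2.038, B 1.813.
Rounding up: E 11, G 3, C 2, F 3, B 2 (total 21).

E 11; G 3; C 2; F 3; B 2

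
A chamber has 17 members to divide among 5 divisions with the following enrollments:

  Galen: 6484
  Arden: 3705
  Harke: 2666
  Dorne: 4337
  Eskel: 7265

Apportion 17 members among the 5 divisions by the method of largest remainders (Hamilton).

The standard divisor is 24457/17 ≈ 1438.647.
Standard quotas: Galen 4.5070, Arden 2.5753, Harke 1.8531, Dorne 3.0146, Eskel 5.0499.
Lower quotas: Galen 4, Arden 2, Harke 1, Dorne 3, Eskel 5 (sum 15, leaving 2 seats).
Remainders in descending order: Harke 0.8531, Arden 0.5753, Galen 0.5070, Eskel 0.0499, Dorne 0.0146.
Largest remainders: Harke, Arden receive the extra seats.

Galen 4, Arden 3, Harke 2, Dorne 3, Eskel 5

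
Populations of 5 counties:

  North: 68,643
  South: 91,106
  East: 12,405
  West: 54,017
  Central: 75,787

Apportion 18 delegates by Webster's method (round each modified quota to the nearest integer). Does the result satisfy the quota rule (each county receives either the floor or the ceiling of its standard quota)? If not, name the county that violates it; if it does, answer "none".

none

Standard quotas: North 4.092, South 5.431, East 0.739, West 3.220, Central 4.518.
Webster allocation: North 4, South 5, East 1, West 3, Central 5.
Every allocation lies between the lower and upper quota.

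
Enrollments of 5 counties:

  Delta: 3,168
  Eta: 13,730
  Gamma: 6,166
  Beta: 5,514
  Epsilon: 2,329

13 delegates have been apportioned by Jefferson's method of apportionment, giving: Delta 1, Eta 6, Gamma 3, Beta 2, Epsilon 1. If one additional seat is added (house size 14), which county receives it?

Priority for the next seat is population ÷ (current seats + 1).
Priorities: Delta 1584.000, Eta 1961.429, Gamma 1541.500, Beta 1838.000, Epsilon 1164.500.
Highest priority: Eta.

Eta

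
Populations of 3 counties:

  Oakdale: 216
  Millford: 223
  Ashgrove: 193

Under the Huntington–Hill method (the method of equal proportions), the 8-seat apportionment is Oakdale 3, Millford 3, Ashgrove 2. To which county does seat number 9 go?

Priority for the next seat is population ÷ (√(s·(s+1))).
Priorities: Oakdale 62.354, Millford 64.375, Ashgrove 78.792.
Highest priority: Ashgrove.

Ashgrove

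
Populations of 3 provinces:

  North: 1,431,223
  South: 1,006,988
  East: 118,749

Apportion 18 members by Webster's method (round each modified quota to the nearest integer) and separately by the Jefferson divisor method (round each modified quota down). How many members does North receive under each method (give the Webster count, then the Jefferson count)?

10 and 11

Webster: North 10, South 7, East 1.
Jefferson: North 11, South 7, East 0.
North gets 10 under Webster and 11 under Jefferson.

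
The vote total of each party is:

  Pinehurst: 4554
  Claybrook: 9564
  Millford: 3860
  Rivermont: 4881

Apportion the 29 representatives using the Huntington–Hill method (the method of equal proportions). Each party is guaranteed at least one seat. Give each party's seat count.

Pinehurst: 6, Claybrook: 12, Millford: 5, Rivermont: 6

With divisor 799: modified quotas Pinehurst 5.700, Claybrook 11.970, Millford 4.831, Rivermont 6.109.
Geometric-mean thresholds: Pinehurst √(5·6)=5.477, Claybrook √(11·12)=11.489, Millford √(4·5)=4.472, Rivermont √(6·7)=6.481.
Each quota rounded against its threshold gives Pinehurst 6, Claybrook 12, Millford 5, Rivermont 6 (total 29).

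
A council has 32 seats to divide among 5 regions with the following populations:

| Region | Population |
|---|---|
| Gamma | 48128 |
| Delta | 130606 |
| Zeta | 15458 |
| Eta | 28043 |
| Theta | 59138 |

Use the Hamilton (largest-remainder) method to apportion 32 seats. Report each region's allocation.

Gamma: 5, Delta: 15, Zeta: 2, Eta: 3, Theta: 7

The standard divisor is 281373/32 ≈ 8792.906.
Standard quotas: Gamma 5.4735, Delta 14.8536, Zeta 1.7580, Eta 3.1893, Theta 6.7256.
Lower quotas: Gamma 5, Delta 14, Zeta 1, Eta 3, Theta 6 (sum 29, leaving 3 seats).
Remainders in descending order: Delta 0.8536, Zeta 0.7580, Theta 0.7256, Gamma 0.4735, Eta 0.1893.
The surplus seats go to Delta, Zeta, Theta.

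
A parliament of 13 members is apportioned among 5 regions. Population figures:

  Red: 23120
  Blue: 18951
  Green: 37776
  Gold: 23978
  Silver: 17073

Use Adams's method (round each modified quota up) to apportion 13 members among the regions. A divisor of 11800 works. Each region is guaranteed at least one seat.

With modified divisor 11800: modified quotas Red 1.959, Blue 1.606, Green 3.201, Gold 2.032, Silver 1.447.
Rounding up: Red 2, Blue 2, Green 4, Gold 3, Silver 2 (total 13).

Red: 2, Blue: 2, Green: 4, Gold: 3, Silver: 2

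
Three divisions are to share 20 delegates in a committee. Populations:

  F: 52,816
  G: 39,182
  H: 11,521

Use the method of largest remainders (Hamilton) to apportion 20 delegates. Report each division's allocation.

Total 103519; standard divisor 103519/20 ≈ 5175.95.
Standard quotas: F 10.2041, G 7.5700, H 2.2259.
Lower quotas: F 10, G 7, H 2 (sum 19, leaving 1 seat).
Remainders in descending order: G 0.5700, H 0.2259, F 0.2041.
Largest remainder: G receives the extra seat.

F 10, G 8, H 2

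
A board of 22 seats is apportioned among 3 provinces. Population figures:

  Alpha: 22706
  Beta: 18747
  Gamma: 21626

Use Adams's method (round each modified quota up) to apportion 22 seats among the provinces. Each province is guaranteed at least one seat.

Standard divisor 63079/22 ≈ 2867.227; standard quotas: Alpha 7.919, Beta 6.538, Gamma 7.542.
Rounding up gives 8, 7, 8 = 23 seats, so the divisor must be adjusted.
With modified divisor 3100: modified quotas Alpha 7.325, Beta 6.047, Gamma 6.976.
Rounding up: Alpha 8, Beta 7, Gamma 7 (total 22).

Alpha 8, Beta 7, Gamma 7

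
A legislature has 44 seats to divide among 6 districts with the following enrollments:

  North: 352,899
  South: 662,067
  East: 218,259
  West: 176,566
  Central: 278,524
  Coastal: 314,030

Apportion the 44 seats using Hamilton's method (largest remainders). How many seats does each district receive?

Total 2002345; standard divisor 2002345/44 ≈ 45507.841.
Standard quotas: North 7.7547, South 14.5484, East 4.7961, West 3.8799, Central 6.1204, Coastal 6.9006.
Lower quotas: North 7, South 14, East 4, West 3, Central 6, Coastal 6 (sum 40, leaving 4 seats).
Remainders in descending order: Coastal 0.9006, West 0.8799, East 0.7961, North 0.7547, South 0.5484, Central 0.1204.
The surplus seats go to Coastal, West, East, North.

North: 8, South: 14, East: 5, West: 4, Central: 6, Coastal: 7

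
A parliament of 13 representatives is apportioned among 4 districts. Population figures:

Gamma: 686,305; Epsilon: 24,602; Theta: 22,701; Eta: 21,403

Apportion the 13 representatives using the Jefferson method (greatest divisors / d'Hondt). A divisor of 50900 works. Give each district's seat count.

With modified divisor 50900: modified quotas Gamma 13.483, Epsilon 0.483, Theta 0.446, Eta 0.420.
Rounding down: Gamma 13, Epsilon 0, Theta 0, Eta 0 (total 13).

Gamma 13; Epsilon 0; Theta 0; Eta 0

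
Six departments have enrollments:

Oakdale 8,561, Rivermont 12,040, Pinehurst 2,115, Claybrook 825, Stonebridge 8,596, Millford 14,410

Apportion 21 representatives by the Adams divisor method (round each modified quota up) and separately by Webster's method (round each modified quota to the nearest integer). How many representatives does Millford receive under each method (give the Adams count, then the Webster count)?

6 and 7

Adams: Oakdale 4, Rivermont 5, Pinehurst 1, Claybrook 1, Stonebridge 4, Millford 6.
Webster: Oakdale 4, Rivermont 5, Pinehurst 1, Claybrook 0, Stonebridge 4, Millford 7.
Millford gets 6 under Adams and 7 under Webster.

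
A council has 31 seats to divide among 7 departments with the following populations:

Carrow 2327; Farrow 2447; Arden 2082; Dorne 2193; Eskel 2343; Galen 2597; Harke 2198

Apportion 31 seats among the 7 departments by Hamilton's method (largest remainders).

Carrow=4; Farrow=5; Arden=4; Dorne=4; Eskel=5; Galen=5; Harke=4

The standard divisor is 16187/31 ≈ 522.161.
Standard quotas: Carrow 4.456, Farrow 4.686, Arden 3.987, Dorne 4.200, Eskel 4.487, Galen 4.974, Harke 4.209.
Lower quotas: Carrow 4, Farrow 4, Arden 3, Dorne 4, Eskel 4, Galen 4, Harke 4 (sum 27, leaving 4 seats).
Remainders in descending order: Arden 0.987, Galen 0.974, Farrow 0.686, Eskel 0.487, Carrow 0.456, Harke 0.209, Dorne 0.200.
The surplus seats go to Arden, Galen, Farrow, Eskel.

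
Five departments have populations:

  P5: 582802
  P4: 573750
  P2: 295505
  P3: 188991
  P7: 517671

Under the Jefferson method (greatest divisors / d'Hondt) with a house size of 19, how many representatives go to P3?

Standard divisor 2158719/19 ≈ 113616.789; standard quotas: P5 5.130, P4 5.050, P2 2.601, P3 1.663, P7 4.556.
Rounding down gives 5, 5, 2, 1, 4 = 17 seats, so the divisor must be adjusted.
With modified divisor 97800: modified quotas P5 5.959, P4 5.867, P2 3.022, P3 1.932, P7 5.293.
Rounding down: P5 5, P4 5, P2 3, P3 1, P7 5 (total 19).
P3 receives 1.

1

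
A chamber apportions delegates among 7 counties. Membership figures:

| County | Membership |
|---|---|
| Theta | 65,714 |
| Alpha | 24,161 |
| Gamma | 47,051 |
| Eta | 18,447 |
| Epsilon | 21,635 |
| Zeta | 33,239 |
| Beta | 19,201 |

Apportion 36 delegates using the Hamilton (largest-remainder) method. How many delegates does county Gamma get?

7

The standard divisor is 229448/36 ≈ 6373.556.
Standard quotas: Theta 10.3104, Alpha 3.7908, Gamma 7.3822, Eta 2.8943, Epsilon 3.3945, Zeta 5.2151, Beta 3.0126.
Lower quotas: Theta 10, Alpha 3, Gamma 7, Eta 2, Epsilon 3, Zeta 5, Beta 3 (sum 33, leaving 3 seats).
Remainders in descending order: Eta 0.8943, Alpha 0.7908, Epsilon 0.3945, Gamma 0.3822, Theta 0.3104, Zeta 0.2151, Beta 0.0126.
The surplus seats go to Eta, Alpha, Epsilon.
Gamma receives 7.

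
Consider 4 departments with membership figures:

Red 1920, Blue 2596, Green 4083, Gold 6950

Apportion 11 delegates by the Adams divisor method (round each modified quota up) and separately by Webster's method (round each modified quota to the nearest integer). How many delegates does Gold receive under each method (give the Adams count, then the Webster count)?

Adams: Red 2, Blue 2, Green 3, Gold 4.
Webster: Red 1, Blue 2, Green 3, Gold 5.
Gold gets 4 under Adams and 5 under Webster.

4 and 5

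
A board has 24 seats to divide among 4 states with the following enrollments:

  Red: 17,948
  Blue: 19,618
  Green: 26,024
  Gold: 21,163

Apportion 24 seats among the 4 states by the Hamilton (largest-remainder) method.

Total 84753; standard divisor 84753/24 ≈ 3531.375.
Standard quotas: Red 5.0824, Blue 5.5553, Green 7.3694, Gold 5.9928.
Lower quotas: Red 5, Blue 5, Green 7, Gold 5 (sum 22, leaving 2 seats).
Remainders in descending order: Gold 0.9928, Blue 0.5553, Green 0.3694, Red 0.0824.
The surplus seats go to Gold, Blue.

Red 5; Blue 6; Green 7; Gold 6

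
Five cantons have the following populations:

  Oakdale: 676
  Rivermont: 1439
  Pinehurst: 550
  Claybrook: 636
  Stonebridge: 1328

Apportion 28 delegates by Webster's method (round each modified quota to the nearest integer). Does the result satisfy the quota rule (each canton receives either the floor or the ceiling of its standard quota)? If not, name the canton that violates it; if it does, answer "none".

Standard quotas: Oakdale 4.089, Rivermont 8.704, Pinehurst 3.327, Claybrook 3.847, Stonebridge 8.033.
Webster allocation: Oakdale 4, Rivermont 9, Pinehurst 3, Claybrook 4, Stonebridge 8.
Every allocation lies between the lower and upper quota.

none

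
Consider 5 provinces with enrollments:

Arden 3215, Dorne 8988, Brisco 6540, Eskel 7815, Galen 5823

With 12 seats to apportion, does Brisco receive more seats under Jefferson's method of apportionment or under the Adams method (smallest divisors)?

Adams

Jefferson: Arden 1, Dorne 4, Brisco 2, Eskel 3, Galen 2.
Adams: Arden 1, Dorne 3, Brisco 3, Eskel 3, Galen 2.
Brisco gets 2 under Jefferson and 3 under Adams.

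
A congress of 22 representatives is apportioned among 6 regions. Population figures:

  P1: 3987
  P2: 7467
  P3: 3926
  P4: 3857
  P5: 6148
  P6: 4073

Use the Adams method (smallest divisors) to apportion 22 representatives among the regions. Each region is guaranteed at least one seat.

P1=3, P2=5, P3=3, P4=3, P5=5, P6=3

Standard divisor 29458/22 ≈ 1339; standard quotas: P1 2.978, P2 5.577, P3 2.932, P4 2.881, P5 4.591, P6 3.042.
Rounding up gives 3, 6, 3, 3, 5, 4 = 24 seats, so the divisor must be adjusted.
With modified divisor 1500: modified quotas P1 2.658, P2 4.978, P3 2.617, P4 2.571, P5 4.099, P6 2.715.
Rounding up: P1 3, P2 5, P3 3, P4 3, P5 5, P6 3 (total 22).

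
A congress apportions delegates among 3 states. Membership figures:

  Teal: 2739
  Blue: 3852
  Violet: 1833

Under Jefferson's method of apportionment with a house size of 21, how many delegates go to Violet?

Standard divisor 8424/21 ≈ 401.143; standard quotas: Teal 6.828, Blue 9.603, Violet 4.569.
Rounding down gives 6, 9, 4 = 19 seats, so the divisor must be adjusted.
With modified divisor 380: modified quotas Teal 7.208, Blue 10.137, Violet 4.824.
Rounding down: Teal 7, Blue 10, Violet 4 (total 21).
Violet receives 4.

4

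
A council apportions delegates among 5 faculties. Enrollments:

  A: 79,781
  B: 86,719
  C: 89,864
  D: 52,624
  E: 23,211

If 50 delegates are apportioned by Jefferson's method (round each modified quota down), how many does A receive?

Standard divisor 332199/50 ≈ 6643.98; standard quotas: A 12.008, B 13.052, C 13.526, D 7.921, E 3.494.
Rounding down gives 12, 13, 13, 7, 3 = 48 seats, so the divisor must be adjusted.
With modified divisor 6300: modified quotas A 12.664, B 13.765, C 14.264, D 8.353, E 3.684.
Rounding down: A 12, B 13, C 14, D 8, E 3 (total 50).
A receives 12.

12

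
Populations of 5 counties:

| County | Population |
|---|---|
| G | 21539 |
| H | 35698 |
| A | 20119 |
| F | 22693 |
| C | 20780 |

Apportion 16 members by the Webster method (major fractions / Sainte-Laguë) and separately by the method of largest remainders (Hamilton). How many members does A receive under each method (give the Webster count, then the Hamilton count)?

Webster: G 3, H 4, A 3, F 3, C 3.
Hamilton: G 3, H 5, A 2, F 3, C 3.
A gets 3 under Webster and 2 under Hamilton.

3 and 2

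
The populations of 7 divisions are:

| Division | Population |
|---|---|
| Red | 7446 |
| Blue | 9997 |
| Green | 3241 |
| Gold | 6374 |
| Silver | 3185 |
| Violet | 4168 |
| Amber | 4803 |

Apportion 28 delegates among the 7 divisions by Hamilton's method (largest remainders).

Standard divisor: 39214 ÷ 28 ≈ 1400.5.
Standard quotas: Red 5.3167, Blue 7.1382, Green 2.3142, Gold 4.5512, Silver 2.2742, Violet 2.9761, Amber 3.4295.
Lower quotas: Red 5, Blue 7, Green 2, Gold 4, Silver 2, Violet 2, Amber 3 (sum 25, leaving 3 seats).
Remainders in descending order: Violet 0.9761, Gold 0.5512, Amber 0.4295, Red 0.3167, Green 0.3142, Silver 0.2742, Blue 0.1382.
The surplus seats go to Violet, Gold, Amber.

Red=5; Blue=7; Green=2; Gold=5; Silver=2; Violet=3; Amber=4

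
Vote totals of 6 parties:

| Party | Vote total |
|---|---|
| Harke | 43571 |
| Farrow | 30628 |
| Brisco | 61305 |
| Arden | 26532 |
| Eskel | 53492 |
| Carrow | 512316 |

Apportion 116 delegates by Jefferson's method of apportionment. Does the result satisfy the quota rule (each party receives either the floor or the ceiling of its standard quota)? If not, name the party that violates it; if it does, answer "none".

Standard quotas: Harke 6.944, Farrow 4.881, Brisco 9.770, Arden 4.229, Eskel 8.525, Carrow 81.650.
Jefferson allocation: Harke 7, Farrow 4, Brisco 10, Arden 4, Eskel 8, Carrow 83.
Carrow has quota 81.650 (lower 81, upper 82) but receives 83 — outside the quota interval.

Carrow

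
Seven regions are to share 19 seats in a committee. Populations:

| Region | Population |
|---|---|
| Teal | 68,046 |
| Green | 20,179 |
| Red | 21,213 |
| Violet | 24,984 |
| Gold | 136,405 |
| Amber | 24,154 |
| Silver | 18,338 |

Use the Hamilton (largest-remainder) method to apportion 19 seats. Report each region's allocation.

Teal: 4; Green: 1; Red: 1; Violet: 2; Gold: 8; Amber: 2; Silver: 1

Standard divisor: 313319 ÷ 19 ≈ 16490.474.
Standard quotas: Teal 4.1264, Green 1.2237, Red 1.2864, Violet 1.5151, Gold 8.2717, Amber 1.4647, Silver 1.1120.
Lower quotas: Teal 4, Green 1, Red 1, Violet 1, Gold 8, Amber 1, Silver 1 (sum 17, leaving 2 seats).
Remainders in descending order: Violet 0.5151, Amber 0.4647, Red 0.2864, Gold 0.2717, Green 0.2237, Teal 0.1264, Silver 0.1120.
The surplus seats go to Violet, Amber.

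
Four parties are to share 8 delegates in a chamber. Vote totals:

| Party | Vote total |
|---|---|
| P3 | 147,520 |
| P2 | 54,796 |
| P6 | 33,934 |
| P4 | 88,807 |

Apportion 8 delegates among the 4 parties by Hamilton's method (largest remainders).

Total 325057; standard divisor 325057/8 ≈ 40632.125.
Standard quotas: P3 3.6306, P2 1.3486, P6 0.8352, P4 2.1856.
Lower quotas: P3 3, P2 1, P6 0, P4 2 (sum 6, leaving 2 seats).
Remainders in descending order: P6 0.8352, P3 0.6306, P2 0.3486, P4 0.1856.
Largest remainders: P6, P3 receive the extra seats.

P3: 4; P2: 1; P6: 1; P4: 2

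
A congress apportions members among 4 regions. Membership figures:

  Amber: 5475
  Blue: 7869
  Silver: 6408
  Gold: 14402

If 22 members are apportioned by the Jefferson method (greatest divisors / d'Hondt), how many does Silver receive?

Standard divisor 34154/22 ≈ 1552.455; standard quotas: Amber 3.527, Blue 5.069, Silver 4.128, Gold 9.277.
Rounding down gives 3, 5, 4, 9 = 21 seats, so the divisor must be adjusted.
With modified divisor 1400: modified quotas Amber 3.911, Blue 5.621, Silver 4.577, Gold 10.287.
Rounding down: Amber 3, Blue 5, Silver 4, Gold 10 (total 22).
Silver receives 4.

4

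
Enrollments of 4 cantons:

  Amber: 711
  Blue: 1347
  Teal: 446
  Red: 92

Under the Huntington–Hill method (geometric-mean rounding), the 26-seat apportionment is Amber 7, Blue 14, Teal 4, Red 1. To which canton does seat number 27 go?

Priority for the next seat is population ÷ (√(s·(s+1))).
Priorities: Amber 95.011, Blue 92.952, Teal 99.729, Red 65.054.
Highest priority: Teal.

Teal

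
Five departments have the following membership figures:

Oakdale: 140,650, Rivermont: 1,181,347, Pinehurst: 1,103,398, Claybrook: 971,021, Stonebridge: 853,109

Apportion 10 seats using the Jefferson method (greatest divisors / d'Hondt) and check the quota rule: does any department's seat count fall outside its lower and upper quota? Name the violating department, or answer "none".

Standard quotas: Oakdale 0.331, Rivermont 2.780, Pinehurst 2.597, Claybrook 2.285, Stonebridge 2.008.
Jefferson allocation: Oakdale 0, Rivermont 3, Pinehurst 3, Claybrook 2, Stonebridge 2.
Every allocation lies between the lower and upper quota.

none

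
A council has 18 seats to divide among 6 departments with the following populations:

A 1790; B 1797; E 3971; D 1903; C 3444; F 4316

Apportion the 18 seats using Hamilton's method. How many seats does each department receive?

Standard divisor: 17221 ÷ 18 ≈ 956.722.
Standard quotas: A 1.871, B 1.878, E 4.151, D 1.989, C 3.600, F 4.511.
Lower quotas: A 1, B 1, E 4, D 1, C 3, F 4 (sum 14, leaving 4 seats).
Remainders in descending order: D 0.989, B 0.878, A 0.871, C 0.600, F 0.511, E 0.151.
The surplus seats go to D, B, A, C.

A: 2, B: 2, E: 4, D: 2, C: 4, F: 4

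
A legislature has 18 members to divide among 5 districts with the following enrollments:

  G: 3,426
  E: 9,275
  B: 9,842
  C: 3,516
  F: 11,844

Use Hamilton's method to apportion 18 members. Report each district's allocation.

G=2, E=4, B=5, C=2, F=5

Total 37903; standard divisor 37903/18 ≈ 2105.722.
Standard quotas: G 1.6270, E 4.4047, B 4.6739, C 1.6697, F 5.6247.
Lower quotas: G 1, E 4, B 4, C 1, F 5 (sum 15, leaving 3 seats).
Remainders in descending order: B 0.6739, C 0.6697, G 0.6270, F 0.6247, E 0.4047.
The surplus seats go to B, C, G.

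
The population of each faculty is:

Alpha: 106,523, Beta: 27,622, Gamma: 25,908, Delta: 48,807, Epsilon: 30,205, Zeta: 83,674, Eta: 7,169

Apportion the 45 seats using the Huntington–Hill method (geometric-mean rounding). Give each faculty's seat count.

Alpha: 14, Beta: 4, Gamma: 4, Delta: 7, Epsilon: 4, Zeta: 11, Eta: 1

With divisor 7415: modified quotas Alpha 14.366, Beta 3.725, Gamma 3.494, Delta 6.582, Epsilon 4.073, Zeta 11.284, Eta 0.967.
Geometric-mean thresholds: Alpha √(14·15)=14.491, Beta √(3·4)=3.464, Gamma √(3·4)=3.464, Delta √(6·7)=6.481, Epsilon √(4·5)=4.472, Zeta √(11·12)=11.489, Eta (min 1).
Each quota rounded against its threshold gives Alpha 14, Beta 4, Gamma 4, Delta 7, Epsilon 4, Zeta 11, Eta 1 (total 45).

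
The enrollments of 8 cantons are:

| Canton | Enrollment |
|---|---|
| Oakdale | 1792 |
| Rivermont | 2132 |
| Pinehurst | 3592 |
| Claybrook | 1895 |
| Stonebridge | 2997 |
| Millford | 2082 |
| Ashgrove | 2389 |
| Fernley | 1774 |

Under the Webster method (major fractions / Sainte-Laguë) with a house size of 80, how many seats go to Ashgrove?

10

Standard divisor 18653/80 ≈ 233.162; standard quotas: Oakdale 7.686, Rivermont 9.144, Pinehurst 15.406, Claybrook 8.127, Stonebridge 12.854, Millford 8.929, Ashgrove 10.246, Fernley 7.608.
Rounding to the nearest integer gives Oakdale 8, Rivermont 9, Pinehurst 15, Claybrook 8, Stonebridge 13, Millford 9, Ashgrove 10, Fernley 8 — total 80, matching the house size, so no adjustment is needed.
Ashgrove receives 10.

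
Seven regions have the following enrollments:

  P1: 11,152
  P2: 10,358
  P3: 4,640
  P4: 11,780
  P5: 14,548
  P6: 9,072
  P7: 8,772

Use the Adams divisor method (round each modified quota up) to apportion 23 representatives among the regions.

Standard divisor 70322/23 ≈ 3057.478; standard quotas: P1 3.647, P2 3.388, P3 1.518, P4 3.853, P5 4.758, P6 2.967, P7 2.869.
Rounding up gives 4, 4, 2, 4, 5, 3, 3 = 25 seats, so the divisor must be adjusted.
With modified divisor 3680: modified quotas P1 3.030, P2 2.815, P3 1.261, P4 3.201, P5 3.953, P6 2.465, P7 2.384.
Rounding up: P1 4, P2 3, P3 2, P4 4, P5 4, P6 3, P7 3 (total 23).

P1 4; P2 3; P3 2; P4 4; P5 4; P6 3; P7 3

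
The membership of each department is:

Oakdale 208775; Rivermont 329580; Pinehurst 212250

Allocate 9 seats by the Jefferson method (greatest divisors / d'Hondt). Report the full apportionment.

Standard divisor 750605/9 ≈ 83400.556; standard quotas: Oakdale 2.503, Rivermont 3.952, Pinehurst 2.545.
Rounding down gives 2, 3, 2 = 7 seats, so the divisor must be adjusted.
With modified divisor 70200: modified quotas Oakdale 2.974, Rivermont 4.695, Pinehurst 3.024.
Rounding down: Oakdale 2, Rivermont 4, Pinehurst 3 (total 9).

Oakdale 2, Rivermont 4, Pinehurst 3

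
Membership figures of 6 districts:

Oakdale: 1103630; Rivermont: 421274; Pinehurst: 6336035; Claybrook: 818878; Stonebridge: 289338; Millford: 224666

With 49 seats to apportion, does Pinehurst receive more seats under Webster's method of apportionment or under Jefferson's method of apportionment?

Webster: Oakdale 6, Rivermont 2, Pinehurst 34, Claybrook 4, Stonebridge 2, Millford 1.
Jefferson: Oakdale 6, Rivermont 2, Pinehurst 35, Claybrook 4, Stonebridge 1, Millford 1.
Pinehurst gets 34 under Webster and 35 under Jefferson.

Jefferson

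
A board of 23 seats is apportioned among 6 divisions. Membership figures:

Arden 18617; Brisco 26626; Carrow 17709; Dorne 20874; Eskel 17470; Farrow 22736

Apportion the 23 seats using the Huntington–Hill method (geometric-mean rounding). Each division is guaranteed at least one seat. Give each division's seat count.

Arden: 4, Brisco: 5, Carrow: 3, Dorne: 4, Eskel: 3, Farrow: 4

With divisor 5243: modified quotas Arden 3.551, Brisco 5.078, Carrow 3.378, Dorne 3.981, Eskel 3.332, Farrow 4.336.
Geometric-mean thresholds: Arden √(3·4)=3.464, Brisco √(5·6)=5.477, Carrow √(3·4)=3.464, Dorne √(3·4)=3.464, Eskel √(3·4)=3.464, Farrow √(4·5)=4.472.
Each quota rounded against its threshold gives Arden 4, Brisco 5, Carrow 3, Dorne 4, Eskel 3, Farrow 4 (total 23).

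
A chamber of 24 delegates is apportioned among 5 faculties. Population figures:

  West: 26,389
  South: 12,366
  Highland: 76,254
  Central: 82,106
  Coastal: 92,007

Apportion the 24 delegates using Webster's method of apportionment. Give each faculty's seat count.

Standard divisor 289122/24 ≈ 12046.75; standard quotas: West 2.191, South 1.027, Highland 6.330, Central 6.816, Coastal 7.637.
Rounding to the nearest integer gives West 2, South 1, Highland 6, Central 7, Coastal 8 — total 24, matching the house size, so no adjustment is needed.

West: 2, South: 1, Highland: 6, Central: 7, Coastal: 8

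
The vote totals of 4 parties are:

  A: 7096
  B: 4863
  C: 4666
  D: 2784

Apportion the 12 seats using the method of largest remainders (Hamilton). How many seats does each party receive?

The standard divisor is 19409/12 ≈ 1617.417.
Standard quotas: A 4.3872, B 3.0066, C 2.8848, D 1.7213.
Lower quotas: A 4, B 3, C 2, D 1 (sum 10, leaving 2 seats).
Remainders in descending order: C 0.8848, D 0.7213, A 0.3872, B 0.0066.
Largest remainders: C, D receive the extra seats.

A: 4, B: 3, C: 3, D: 2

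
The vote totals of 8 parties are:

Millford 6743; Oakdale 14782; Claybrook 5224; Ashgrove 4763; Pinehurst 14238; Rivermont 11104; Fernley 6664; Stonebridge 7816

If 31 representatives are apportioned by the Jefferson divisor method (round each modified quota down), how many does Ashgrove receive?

2

Standard divisor 71334/31 ≈ 2301.097; standard quotas: Millford 2.930, Oakdale 6.424, Claybrook 2.270, Ashgrove 2.070, Pinehurst 6.187, Rivermont 4.826, Fernley 2.896, Stonebridge 3.397.
Rounding down gives 2, 6, 2, 2, 6, 4, 2, 3 = 27 seats, so the divisor must be adjusted.
With modified divisor 2100: modified quotas Millford 3.211, Oakdale 7.039, Claybrook 2.488, Ashgrove 2.268, Pinehurst 6.780, Rivermont 5.288, Fernley 3.173, Stonebridge 3.722.
Rounding down: Millford 3, Oakdale 7, Claybrook 2, Ashgrove 2, Pinehurst 6, Rivermont 5, Fernley 3, Stonebridge 3 (total 31).
Ashgrove receives 2.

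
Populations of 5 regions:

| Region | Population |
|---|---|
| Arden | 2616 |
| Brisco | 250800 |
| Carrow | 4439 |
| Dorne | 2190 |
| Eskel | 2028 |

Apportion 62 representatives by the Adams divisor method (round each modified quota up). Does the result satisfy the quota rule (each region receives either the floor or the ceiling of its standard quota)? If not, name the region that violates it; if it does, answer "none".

Brisco

Standard quotas: Arden 0.619, Brisco 59.333, Carrow 1.050, Dorne 0.518, Eskel 0.480.
Adams allocation: Arden 1, Brisco 57, Carrow 2, Dorne 1, Eskel 1.
Brisco has quota 59.333 (lower 59, upper 60) but receives 57 — outside the quota interval.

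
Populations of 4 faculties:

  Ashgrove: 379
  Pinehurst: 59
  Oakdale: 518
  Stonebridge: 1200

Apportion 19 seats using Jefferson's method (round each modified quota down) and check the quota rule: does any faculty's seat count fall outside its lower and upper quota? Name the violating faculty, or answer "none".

Standard quotas: Ashgrove 3.340, Pinehurst 0.520, Oakdale 4.565, Stonebridge 10.575.
Jefferson allocation: Ashgrove 3, Pinehurst 0, Oakdale 5, Stonebridge 11.
Every allocation lies between the lower and upper quota.

none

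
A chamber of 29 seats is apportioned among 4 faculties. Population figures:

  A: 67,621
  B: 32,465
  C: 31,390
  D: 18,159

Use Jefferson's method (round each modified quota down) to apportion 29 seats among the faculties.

A 14; B 6; C 6; D 3

Standard divisor 149635/29 ≈ 5159.828; standard quotas: A 13.105, B 6.292, C 6.084, D 3.519.
Rounding down gives 13, 6, 6, 3 = 28 seats, so the divisor must be adjusted.
With modified divisor 4700: modified quotas A 14.387, B 6.907, C 6.679, D 3.864.
Rounding down: A 14, B 6, C 6, D 3 (total 29).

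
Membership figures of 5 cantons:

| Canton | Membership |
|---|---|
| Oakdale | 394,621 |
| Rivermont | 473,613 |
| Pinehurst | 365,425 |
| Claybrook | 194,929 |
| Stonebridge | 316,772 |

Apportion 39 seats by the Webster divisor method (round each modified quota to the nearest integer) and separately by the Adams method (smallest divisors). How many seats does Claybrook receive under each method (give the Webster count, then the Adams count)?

4 and 5

Webster: Oakdale 9, Rivermont 11, Pinehurst 8, Claybrook 4, Stonebridge 7.
Adams: Oakdale 9, Rivermont 10, Pinehurst 8, Claybrook 5, Stonebridge 7.
Claybrook gets 4 under Webster and 5 under Adams.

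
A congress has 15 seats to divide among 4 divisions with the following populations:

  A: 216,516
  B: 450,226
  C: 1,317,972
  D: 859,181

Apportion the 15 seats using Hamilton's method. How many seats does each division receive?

Standard divisor: 2843895 ÷ 15 = 189593.
Standard quotas: A 1.1420, B 2.3747, C 6.9516, D 4.5317.
Lower quotas: A 1, B 2, C 6, D 4 (sum 13, leaving 2 seats).
Remainders in descending order: C 0.9516, D 0.5317, B 0.3747, A 0.1420.
Largest remainders: C, D receive the extra seats.

A: 1, B: 2, C: 7, D: 5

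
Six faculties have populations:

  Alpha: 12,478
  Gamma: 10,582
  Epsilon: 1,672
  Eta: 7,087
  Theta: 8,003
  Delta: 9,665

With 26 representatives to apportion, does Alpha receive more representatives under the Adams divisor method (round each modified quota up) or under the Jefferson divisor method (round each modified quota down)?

Jefferson

Adams: Alpha 6, Gamma 6, Epsilon 1, Eta 4, Theta 4, Delta 5.
Jefferson: Alpha 7, Gamma 6, Epsilon 0, Eta 4, Theta 4, Delta 5.
Alpha gets 6 under Adams and 7 under Jefferson.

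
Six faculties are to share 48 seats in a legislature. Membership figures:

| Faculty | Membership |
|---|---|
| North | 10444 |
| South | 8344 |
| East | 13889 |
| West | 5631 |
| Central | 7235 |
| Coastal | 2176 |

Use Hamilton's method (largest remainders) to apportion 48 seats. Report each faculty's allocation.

North 11, South 8, East 14, West 6, Central 7, Coastal 2

Standard divisor: 47719 ÷ 48 ≈ 994.146.
Standard quotas: North 10.5055, South 8.3931, East 13.9708, West 5.6642, Central 7.2776, Coastal 2.1888.
Lower quotas: North 10, South 8, East 13, West 5, Central 7, Coastal 2 (sum 45, leaving 3 seats).
Remainders in descending order: East 0.9708, West 0.6642, North 0.5055, South 0.3931, Central 0.2776, Coastal 0.1888.
The surplus seats go to East, West, North.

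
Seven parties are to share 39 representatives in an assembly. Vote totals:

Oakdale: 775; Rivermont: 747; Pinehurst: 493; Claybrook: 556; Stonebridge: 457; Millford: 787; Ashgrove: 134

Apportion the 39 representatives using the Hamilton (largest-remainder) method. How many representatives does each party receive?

Total 3949; standard divisor 3949/39 ≈ 101.256.
Standard quotas: Oakdale 7.654, Rivermont 7.377, Pinehurst 4.869, Claybrook 5.491, Stonebridge 4.513, Millford 7.772, Ashgrove 1.323.
Lower quotas: Oakdale 7, Rivermont 7, Pinehurst 4, Claybrook 5, Stonebridge 4, Millford 7, Ashgrove 1 (sum 35, leaving 4 seats).
Remainders in descending order: Pinehurst 0.869, Millford 0.772, Oakdale 0.654, Stonebridge 0.513, Claybrook 0.491, Rivermont 0.377, Ashgrove 0.323.
Largest remainders: Pinehurst, Millford, Oakdale, Stonebridge receive the extra seats.

Oakdale 8, Rivermont 7, Pinehurst 5, Claybrook 5, Stonebridge 5, Millford 8, Ashgrove 1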